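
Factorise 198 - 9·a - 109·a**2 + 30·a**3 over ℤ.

Among the possible rational roots, a = 11/6 is a root, giving the factor (6·a - 11) and quotient 5·a**2 - 9·a - 18.
The remaining quadratic factors as (5·a + 6)(a - 3).

(5·a + 6)·(6·a - 11)·(a - 3)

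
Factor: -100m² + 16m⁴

4m²(2m + 5)(2m - 5)

Pull out the common factor 4m²; 4m² - 25 is a difference of squares.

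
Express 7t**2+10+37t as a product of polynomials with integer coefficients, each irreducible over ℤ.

Need a pair with product 7·10 = 70 and sum 37: that's 2 and 35.
Split the middle term: 7t**2+2t + 35t+10 = t(7t+2) + 5(7t+2).

(7t+2)(t+5)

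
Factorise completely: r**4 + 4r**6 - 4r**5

r**4(2r - 1)**2

Every term has a factor of r**4; factoring it out leaves 4r**2 - 4r + 1.
Recognize a perfect-square trinomial with the parts 2r and 1.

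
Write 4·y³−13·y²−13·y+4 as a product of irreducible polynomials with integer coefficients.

Trying the rational-root candidates, y = 1/4 is a root, so (4·y−1) is a factor; dividing leaves y²−3·y−4.
The remaining quadratic factors as (y+1)(y−4).

(4·y−1)·(y+1)·(y−4)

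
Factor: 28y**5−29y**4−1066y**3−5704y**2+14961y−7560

(4y−3)(7y−9)(y−8)(y**2+9y+35)

Testing divisors of the constant over divisors of the leading coefficient, y = 3/4 is a root, so (4y−3) is a factor; dividing leaves 7y**4−2y**3−268y**2−1627y+2520.
Then y = 9/7 is a root, giving the factor (7y−9) and quotient y**3+y**2−37y−280.
Then y = 8 is a root, so (y−8) is a factor; dividing leaves y**2+9y+35.
The quadratic y**2+9y+35 has discriminant −59 < 0 and is irreducible over ℤ.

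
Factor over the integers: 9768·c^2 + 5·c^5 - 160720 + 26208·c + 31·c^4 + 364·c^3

Testing divisors of the constant over divisors of the leading coefficient, c = -7 is a root, so (c + 7) divides it; the quotient is 5·c^4 - 4·c^3 + 392·c^2 + 7024·c - 22960.
Continuing, c = -10 is a root, so (c + 10) divides it; the quotient is 5·c^3 - 54·c^2 + 932·c - 2296.
Next, c = 14/5 is a root, so (5·c - 14) is a factor; dividing leaves c^2 - 8·c + 164.
The quadratic c^2 - 8·c + 164 has discriminant -592 < 0 and is irreducible over ℤ.

(5·c - 14)·(c + 10)·(c + 7)·(c^2 - 8·c + 164)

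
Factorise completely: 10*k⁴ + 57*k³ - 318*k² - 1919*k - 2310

(2*k + 5)*(5*k + 11)*(k + 7)*(k - 6)

By the rational root theorem, k = 6 is a root, giving the factor (k - 6) and quotient 10*k³ + 117*k² + 384*k + 385.
Continuing, k = -11/5 is a root, giving the factor (5*k + 11) and quotient 2*k² + 19*k + 35.
The remaining quadratic factors as (2*k + 5)(k + 7).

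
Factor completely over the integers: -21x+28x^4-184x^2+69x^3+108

(4x+3)(7x-9)(x+4)(x-1)

Testing divisors of the constant over divisors of the leading coefficient, x = -4 is a root, so (x+4) is a factor; dividing leaves 28x^3-43x^2-12x+27.
Continuing, x = 1 is a root, so (x-1) is a factor; dividing leaves 28x^2-15x-27.
The remaining quadratic factors as (4x+3)(7x-9).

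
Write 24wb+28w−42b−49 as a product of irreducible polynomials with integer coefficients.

Group as (24wb+28w) + (−42b−49) = 4w(6b+7) − 7(6b+7).
Both groups share the factor (6b+7).

(4w−7)(6b+7)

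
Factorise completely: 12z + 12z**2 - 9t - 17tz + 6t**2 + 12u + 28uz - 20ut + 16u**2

(4u - 2t + 3z + 3)(4u - 3t + 4z)

Group: 4u(4u - 2t + 3z + 3) + (-3t + 4z)(4u - 2t + 3z + 3); both groups contain (4u - 2t + 3z + 3).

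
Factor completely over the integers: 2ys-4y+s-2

(2y+1)(s-2)

Group as (2ys-4y) + (s-2) = 2y(s-2) + (s-2).
Both groups share the factor (s-2).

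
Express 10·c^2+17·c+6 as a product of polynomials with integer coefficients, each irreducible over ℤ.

(2·c+1)·(5·c+6)

Need a pair with product 10·6 = 60 and sum 17: that's 12 and 5.
Split the middle term: 10·c^2+12·c + 5·c+6 = 2·c·(5·c+6) + (5·c+6).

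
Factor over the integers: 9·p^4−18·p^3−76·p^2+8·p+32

Testing divisors of the constant over divisors of the leading coefficient, p = 2/3 is a root, so (3·p−2) is a factor; dividing leaves 3·p^3−4·p^2−28·p−16.
Next, p = −2 is a root, so (p+2) divides it; the quotient is 3·p^2−10·p−8.
The remaining quadratic factors as (3·p+2)(p−4).

(3·p+2)·(3·p−2)·(p+2)·(p−4)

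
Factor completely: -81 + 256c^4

(4c + 3)(4c - 3)(16c^2 + 9)

(4c)⁴ − (3)⁴ = ((4c)² − (3)²)((4c)² + (3)²); the first factor splits again, the second (16c^2 + 9) is irreducible.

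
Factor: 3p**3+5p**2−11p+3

(3p−1)(p+3)(p−1)

Among the possible rational roots, p = −3 is a root, so (p+3) is a factor; dividing leaves 3p**2−4p+1.
The remaining quadratic factors as (3p−1)(p−1).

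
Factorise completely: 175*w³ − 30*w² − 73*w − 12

By the rational root theorem, w = −3/7 is a root, so (7*w + 3) is a factor; dividing leaves 25*w² − 15*w − 4.
The remaining quadratic factors as (5*w + 1)(5*w − 4).

(5*w + 1)*(5*w − 4)*(7*w + 3)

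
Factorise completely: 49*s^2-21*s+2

(7*s-1)*(7*s-2)

Need a pair with product 49·2 = 98 and sum -21: that's -7 and -14.
Split the middle term: 49*s^2-7*s - 14*s+2 = 7*s*(7*s-1) - 2*(7*s-1).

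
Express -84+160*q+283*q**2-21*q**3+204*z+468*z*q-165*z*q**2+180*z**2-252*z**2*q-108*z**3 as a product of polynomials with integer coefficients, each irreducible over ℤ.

-(3*z+3*q-1)*(6*z+7*q+6)*(6*z+q-14)

Group: 3*z*(-36*z**2-48*z*q+48*z-7*q**2+92*q+84) + (3*q-1)*(-36*z**2-48*z*q+48*z-7*q**2+92*q+84); both groups contain (-36*z**2-48*z*q+48*z-7*q**2+92*q+84), so (3*z+3*q-1) is a factor with cofactor -36*z**2-48*z*q+48*z-7*q**2+92*q+84.
The cofactor groups again: -36*z**2-48*z*q+48*z-7*q**2+92*q+84 = -6*z*(6*z+q-14) + (-7*q-6)*(6*z+q-14); both groups contain (6*z+q-14), giving -(6*z+7*q+6)*(6*z+q-14).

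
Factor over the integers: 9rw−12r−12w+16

Group as (9rw−12r) + (−12w+16) = 3r(3w−4) − 4(3w−4).
Both groups share the factor (3w−4).

(3r−4)(3w−4)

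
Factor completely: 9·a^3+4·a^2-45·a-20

(9·a+4)·(a^2-5)

Group as (9·a^3-45·a) + (4·a^2-20) = 9·a·(a^2-5) + 4·(a^2-5).
Both groups share the factor (a^2-5).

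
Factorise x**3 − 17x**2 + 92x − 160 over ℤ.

(x − 4)(x − 5)(x − 8)

Testing divisors of the constant over divisors of the leading coefficient, x = 5 is a root, so (x − 5) divides it; the quotient is x**2 − 12x + 32.
The remaining quadratic factors as (x − 4)(x − 8).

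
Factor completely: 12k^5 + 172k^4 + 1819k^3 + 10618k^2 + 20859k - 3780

(2k + 9)(6k - 1)(k + 5)(k^2 + 5k + 84)

Testing divisors of the constant over divisors of the leading coefficient, k = 1/6 is a root, so (6k - 1) divides it; the quotient is 2k^4 + 29k^3 + 308k^2 + 1821k + 3780.
Next, k = -9/2 is a root, giving the factor (2k + 9) and quotient k^3 + 10k^2 + 109k + 420.
Continuing, k = -5 is a root, giving the factor (k + 5) and quotient k^2 + 5k + 84.
The quadratic k^2 + 5k + 84 has discriminant -311 < 0 and is irreducible over ℤ.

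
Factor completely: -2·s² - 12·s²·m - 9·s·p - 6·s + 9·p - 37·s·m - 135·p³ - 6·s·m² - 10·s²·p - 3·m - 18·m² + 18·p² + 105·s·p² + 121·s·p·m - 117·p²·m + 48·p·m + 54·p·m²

Group: 5·p·(-2·s² + 21·s·p - s·m - 6·s - 27·p² + 9·p·m + 9·p - 3·m) + (6·m + 1)·(-2·s² + 21·s·p - s·m - 6·s - 27·p² + 9·p·m + 9·p - 3·m); both groups contain (-2·s² + 21·s·p - s·m - 6·s - 27·p² + 9·p·m + 9·p - 3·m), so (5·p + 6·m + 1) is a factor with cofactor -2·s² + 21·s·p - s·m - 6·s - 27·p² + 9·p·m + 9·p - 3·m.
The cofactor groups again: -2·s² + 21·s·p - s·m - 6·s - 27·p² + 9·p·m + 9·p - 3·m = -s·(2·s - 3·p + m) + (9·p - 3)·(2·s - 3·p + m); both groups contain (2·s - 3·p + m), giving -(s - 9·p + 3)·(2·s - 3·p + m).

-(s - 9·p + 3)·(5·p + 6·m + 1)·(2·s - 3·p + m)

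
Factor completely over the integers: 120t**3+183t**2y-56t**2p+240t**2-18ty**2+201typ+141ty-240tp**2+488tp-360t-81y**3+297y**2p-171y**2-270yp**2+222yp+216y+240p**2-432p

(3t+3y-5p+9)(5t-3y+6p)(8t+9y-8)

Group: 8t(15t**2+6ty-7tp+45t-9y**2+33yp-27y-30p**2+54p) + (9y-8)(15t**2+6ty-7tp+45t-9y**2+33yp-27y-30p**2+54p); both groups contain (15t**2+6ty-7tp+45t-9y**2+33yp-27y-30p**2+54p), so (8t+9y-8) is a factor with cofactor 15t**2+6ty-7tp+45t-9y**2+33yp-27y-30p**2+54p.
The cofactor groups again: 15t**2+6ty-7tp+45t-9y**2+33yp-27y-30p**2+54p = 3t(5t-3y+6p) + (3y-5p+9)(5t-3y+6p); both groups contain (5t-3y+6p), giving (3t+3y-5p+9)(5t-3y+6p).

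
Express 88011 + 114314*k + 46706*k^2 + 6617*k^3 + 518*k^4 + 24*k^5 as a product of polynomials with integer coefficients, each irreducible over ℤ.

(4*k + 7)*(6*k + 11)*(k + 9)*(k^2 + 9*k + 127)

Among the possible rational roots, k = −9 is a root, so (k + 9) divides it; the quotient is 24*k^4 + 302*k^3 + 3899*k^2 + 11615*k + 9779.
Continuing, k = −7/4 is a root, so (4*k + 7) is a factor; dividing leaves 6*k^3 + 65*k^2 + 861*k + 1397.
Continuing, k = −11/6 is a root, giving the factor (6*k + 11) and quotient k^2 + 9*k + 127.
The quadratic k^2 + 9*k + 127 has discriminant −427 < 0 and is irreducible over ℤ.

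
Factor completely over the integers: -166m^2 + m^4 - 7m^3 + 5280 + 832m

(m + 11)(m + 4)(m - 10)(m - 12)

Testing divisors of the constant over divisors of the leading coefficient, m = -4 is a root, so (m + 4) is a factor; dividing leaves m^3 - 11m^2 - 122m + 1320.
Next, m = -11 is a root, so (m + 11) divides it; the quotient is m^2 - 22m + 120.
The remaining quadratic factors as (m - 10)(m - 12).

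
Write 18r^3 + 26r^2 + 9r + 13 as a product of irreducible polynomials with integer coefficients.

Group as (18r^3 + 9r) + (26r^2 + 13) = 9r(2r^2 + 1) + 13(2r^2 + 1).
Both groups share the factor (2r^2 + 1).

(9r + 13)(2r^2 + 1)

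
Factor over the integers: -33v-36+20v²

(4v+3)(5v-12)

Need a pair with product 20·(-36) = -720 and sum -33: that's 15 and -48.
Split the middle term: 20v²+15v - 48v-36 = 5v(4v+3) - 12(4v+3).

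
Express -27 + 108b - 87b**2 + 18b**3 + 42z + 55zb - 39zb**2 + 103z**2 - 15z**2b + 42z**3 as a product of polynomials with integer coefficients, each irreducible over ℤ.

(7z - 6b + 9)(2z - b + 3)(3z + 3b - 1)

Group: 3z(14z**2 - 19zb + 39z + 6b**2 - 27b + 27) + (3b - 1)(14z**2 - 19zb + 39z + 6b**2 - 27b + 27); both groups contain (14z**2 - 19zb + 39z + 6b**2 - 27b + 27), so (3z + 3b - 1) is a factor with cofactor 14z**2 - 19zb + 39z + 6b**2 - 27b + 27.
The cofactor groups again: 14z**2 - 19zb + 39z + 6b**2 - 27b + 27 = 2z(7z - 6b + 9) + (-b + 3)(7z - 6b + 9); both groups contain (7z - 6b + 9), giving (2z - b + 3)(7z - 6b + 9).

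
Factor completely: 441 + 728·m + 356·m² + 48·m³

(2·m + 9)·(4·m + 7)·(6·m + 7)

By the rational root theorem, m = -7/4 is a root, so (4·m + 7) divides it; the quotient is 12·m² + 68·m + 63.
The remaining quadratic factors as (6·m + 7)(2·m + 9).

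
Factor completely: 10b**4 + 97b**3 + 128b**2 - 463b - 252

Testing divisors of the constant over divisors of the leading coefficient, b = -1/2 is a root, so (2b + 1) is a factor; dividing leaves 5b**3 + 46b**2 + 41b - 252.
Continuing, b = 9/5 is a root, giving the factor (5b - 9) and quotient b**2 + 11b + 28.
The remaining quadratic factors as (b + 4)(b + 7).

(2b + 1)(5b - 9)(b + 4)(b + 7)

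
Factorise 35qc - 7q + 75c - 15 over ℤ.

Group as (35qc - 7q) + (75c - 15) = 7q(5c - 1) + 15(5c - 1).
Both groups share the factor (5c - 1).

(5c - 1)(7q + 15)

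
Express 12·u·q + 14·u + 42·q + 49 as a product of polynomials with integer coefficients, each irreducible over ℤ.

Group as (12·u·q + 14·u) + (42·q + 49) = 2·u·(6·q + 7) + 7·(6·q + 7).
Both groups share the factor (6·q + 7).

(2·u + 7)·(6·q + 7)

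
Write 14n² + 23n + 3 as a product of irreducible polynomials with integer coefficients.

(2n + 3)(7n + 1)

Need a pair with product 14·3 = 42 and sum 23: that's 2 and 21.
Split the middle term: 14n² + 2n + 21n + 3 = 2n(7n + 1) + 3(7n + 1).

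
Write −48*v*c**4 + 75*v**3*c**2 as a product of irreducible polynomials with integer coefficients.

3*c**2*v*(5*v − 4*c)*(5*v + 4*c)

Factor out 3*v*c**2, leaving 25*v**2 − 16*c**2, which is a difference of two squares.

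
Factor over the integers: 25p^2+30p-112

Need a pair with product 25·(-112) = -2800 and sum 30: that's -40 and 70.
Split the middle term: 25p^2-40p + 70p-112 = 5p(5p-8) + 14(5p-8).

(5p+14)(5p-8)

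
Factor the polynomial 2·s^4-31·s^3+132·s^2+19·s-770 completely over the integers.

(2·s-11)·(s+2)·(s-5)·(s-7)

Trying the rational-root candidates, s = 7 is a root, giving the factor (s-7) and quotient 2·s^3-17·s^2+13·s+110.
Continuing, s = 11/2 is a root, so (2·s-11) divides it; the quotient is s^2-3·s-10.
The remaining quadratic factors as (s+2)(s-5).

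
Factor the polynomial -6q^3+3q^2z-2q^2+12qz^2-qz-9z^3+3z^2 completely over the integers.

Group: 2q(-3q^2+6qz-q-3z^2+z) + 3z(-3q^2+6qz-q-3z^2+z); both groups contain (-3q^2+6qz-q-3z^2+z), so (2q+3z) is a factor with cofactor -3q^2+6qz-q-3z^2+z.
The cofactor groups again: -3q^2+6qz-q-3z^2+z = -q(3q-3z+1) + z(3q-3z+1); both groups contain (3q-3z+1), giving -(q-z)(3q-3z+1).

-(2q+3z)(3q-3z+1)(q-z)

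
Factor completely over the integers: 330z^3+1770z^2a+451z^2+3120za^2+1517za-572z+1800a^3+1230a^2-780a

(5z+10a-4)(6z+12a+13)(11z+15a)

Group: 11z(30z^2+120za+41z+120a^2+82a-52) + 15a(30z^2+120za+41z+120a^2+82a-52); both groups contain (30z^2+120za+41z+120a^2+82a-52), so (11z+15a) is a factor with cofactor 30z^2+120za+41z+120a^2+82a-52.
The cofactor groups again: 30z^2+120za+41z+120a^2+82a-52 = 6z(5z+10a-4) + (12a+13)(5z+10a-4); both groups contain (5z+10a-4), giving (6z+12a+13)(5z+10a-4).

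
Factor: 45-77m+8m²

Need a pair with product 8·45 = 360 and sum -77: that's -5 and -72.
Split the middle term: 8m²-5m - 72m+45 = m(8m-5) - 9(8m-5).

(8m-5)(m-9)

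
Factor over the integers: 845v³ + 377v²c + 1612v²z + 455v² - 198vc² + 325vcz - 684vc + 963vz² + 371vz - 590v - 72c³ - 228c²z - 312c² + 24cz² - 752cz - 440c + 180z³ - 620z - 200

(13v - 6c + 5z - 10)(5v + 3c + 3z + 5)(13v + 4c + 12z + 4)

Group: 13v(65v² + 59vc + 99vz + 85v + 12c² + 48cz + 32c + 36z² + 72z + 20) + (-6c + 5z - 10)(65v² + 59vc + 99vz + 85v + 12c² + 48cz + 32c + 36z² + 72z + 20); both groups contain (65v² + 59vc + 99vz + 85v + 12c² + 48cz + 32c + 36z² + 72z + 20), so (13v - 6c + 5z - 10) is a factor with cofactor 65v² + 59vc + 99vz + 85v + 12c² + 48cz + 32c + 36z² + 72z + 20.
The cofactor groups again: 65v² + 59vc + 99vz + 85v + 12c² + 48cz + 32c + 36z² + 72z + 20 = 13v(5v + 3c + 3z + 5) + (4c + 12z + 4)(5v + 3c + 3z + 5); both groups contain (5v + 3c + 3z + 5), giving (13v + 4c + 12z + 4)(5v + 3c + 3z + 5).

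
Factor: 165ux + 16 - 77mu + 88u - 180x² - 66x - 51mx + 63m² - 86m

Group: 9m(7m - 15x - 8) + (-11u + 12x - 2)(7m - 15x - 8); both groups contain (7m - 15x - 8).

(7m - 15x - 8)(9m - 11u + 12x - 2)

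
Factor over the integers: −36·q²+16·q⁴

Every term has a factor of 4·q²; factoring it out leaves 4·q²−9.
Recognize a difference of squares with the parts 2·q and 3.

4·q²·(2·q+3)·(2·q−3)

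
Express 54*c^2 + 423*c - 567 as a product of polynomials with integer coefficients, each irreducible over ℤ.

Pull out the common factor 9, then factor the remaining trinomial.

9*(6*c - 7)*(c + 9)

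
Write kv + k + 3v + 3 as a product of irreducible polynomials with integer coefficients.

(k + 3)(v + 1)

Group as (kv + k) + (3v + 3) = k(v + 1) + 3(v + 1).
Both groups share the factor (v + 1).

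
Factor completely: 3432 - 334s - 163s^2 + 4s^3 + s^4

(s + 13)(s + 6)(s - 11)(s - 4)

Trying the rational-root candidates, s = 4 is a root, so (s - 4) is a factor; dividing leaves s^3 + 8s^2 - 131s - 858.
Next, s = -6 is a root, giving the factor (s + 6) and quotient s^2 + 2s - 143.
The remaining quadratic factors as (s + 13)(s - 11).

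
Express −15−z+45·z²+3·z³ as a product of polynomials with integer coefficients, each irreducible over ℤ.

(z+15)·(3·z²−1)

Group as (3·z³−z) + (45·z²−15) = z·(3·z²−1) + 15·(3·z²−1).
Both groups share the factor (3·z²−1).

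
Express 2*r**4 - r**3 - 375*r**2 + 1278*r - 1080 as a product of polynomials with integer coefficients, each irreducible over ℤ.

(2*r - 3)*(r + 15)*(r - 12)*(r - 2)

Trying the rational-root candidates, r = 2 is a root, so (r - 2) is a factor; dividing leaves 2*r**3 + 3*r**2 - 369*r + 540.
Next, r = -15 is a root, giving the factor (r + 15) and quotient 2*r**2 - 27*r + 36.
The remaining quadratic factors as (2*r - 3)(r - 12).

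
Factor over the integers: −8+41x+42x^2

(6x−1)(7x+8)

Need a pair with product 42·(−8) = −336 and sum 41: that's 48 and −7.
Split the middle term: 42x^2+48x − 7x−8 = 6x(7x+8) − (7x+8).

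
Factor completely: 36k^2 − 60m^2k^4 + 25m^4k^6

Factor out k^2 first: what remains is 25m^4k^4 − 60m^2k^2 + 36.
Recognize a perfect-square trinomial with the parts 6 and 5m^2k^2.

k^2(5m^2k^2 − 6)^2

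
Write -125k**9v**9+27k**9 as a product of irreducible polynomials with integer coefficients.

Every term has a factor of k**9; factoring it out leaves -125v**9+27.
Recognize a difference of cubes with the parts 3 and 5v**3.

-k**9(5v**3-3)(25v**6+15v**3+9)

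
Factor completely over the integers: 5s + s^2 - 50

Two integers with product -50 and sum 5 are 10 and -5.

(s + 10)(s - 5)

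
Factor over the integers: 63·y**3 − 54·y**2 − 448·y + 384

(3·y + 8)·(3·y − 8)·(7·y − 6)

By the rational root theorem, y = −8/3 is a root, so (3·y + 8) is a factor; dividing leaves 21·y**2 − 74·y + 48.
The remaining quadratic factors as (7·y − 6)(3·y − 8).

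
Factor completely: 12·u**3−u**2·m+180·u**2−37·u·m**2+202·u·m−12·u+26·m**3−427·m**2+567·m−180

Group: u·(12·u**2−25·u·m+192·u+13·m**2−207·m+180) + (2·m−1)·(12·u**2−25·u·m+192·u+13·m**2−207·m+180); both groups contain (12·u**2−25·u·m+192·u+13·m**2−207·m+180), so (u+2·m−1) is a factor with cofactor 12·u**2−25·u·m+192·u+13·m**2−207·m+180.
The cofactor groups again: 12·u**2−25·u·m+192·u+13·m**2−207·m+180 = 12·u·(u−m+15) + (−13·m+12)·(u−m+15); both groups contain (u−m+15), giving (12·u−13·m+12)·(u−m+15).

(12·u−13·m+12)·(u−m+15)·(u+2·m−1)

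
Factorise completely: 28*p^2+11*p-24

Need a pair with product 28·(-24) = -672 and sum 11: that's -21 and 32.
Split the middle term: 28*p^2-21*p + 32*p-24 = 7*p*(4*p-3) + 8*(4*p-3).

(4*p-3)*(7*p+8)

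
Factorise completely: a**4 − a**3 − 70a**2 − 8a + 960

(a + 5)(a + 6)(a − 4)(a − 8)

Testing divisors of the constant over divisors of the leading coefficient, a = −5 is a root, giving the factor (a + 5) and quotient a**3 − 6a**2 − 40a + 192.
Then a = 4 is a root, giving the factor (a − 4) and quotient a**2 − 2a − 48.
The remaining quadratic factors as (a − 8)(a + 6).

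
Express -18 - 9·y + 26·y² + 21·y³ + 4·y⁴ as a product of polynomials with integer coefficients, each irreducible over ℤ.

Trying the rational-root candidates, y = 3/4 is a root, so (4·y - 3) divides it; the quotient is y³ + 6·y² + 11·y + 6.
Next, y = -3 is a root, so (y + 3) divides it; the quotient is y² + 3·y + 2.
The remaining quadratic factors as (y + 2)(y + 1).

(4·y - 3)·(y + 1)·(y + 2)·(y + 3)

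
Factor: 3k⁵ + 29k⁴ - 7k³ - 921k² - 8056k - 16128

(3k + 8)(k + 9)(k - 7)(k² + 5k + 32)

Among the possible rational roots, k = -8/3 is a root, giving the factor (3k + 8) and quotient k⁴ + 7k³ - 21k² - 251k - 2016.
Then k = -9 is a root, so (k + 9) divides it; the quotient is k³ - 2k² - 3k - 224.
Continuing, k = 7 is a root, so (k - 7) is a factor; dividing leaves k² + 5k + 32.
The quadratic k² + 5k + 32 has discriminant -103 < 0 and is irreducible over ℤ.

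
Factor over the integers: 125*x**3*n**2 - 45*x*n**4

5*n**2*x*(5*x - 3*n)*(5*x + 3*n)

Every term has a factor of 5*x*n**2. Then 25*x**2 - 9*n**2 = (5*x)² − (3*n)².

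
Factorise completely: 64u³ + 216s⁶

8(3s² + 2u)(9s⁴ − 6s²u + 4u²)

Pull out the common factor 8, leaving 27s⁶ + 8u³.
Recognize a sum of cubes with the parts 2u and 3s².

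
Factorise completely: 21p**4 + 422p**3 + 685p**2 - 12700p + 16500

(3p - 10)(7p - 11)(p + 10)(p + 15)

By the rational root theorem, p = 11/7 is a root, so (7p - 11) is a factor; dividing leaves 3p**3 + 65p**2 + 200p - 1500.
Continuing, p = -15 is a root, so (p + 15) is a factor; dividing leaves 3p**2 + 20p - 100.
The remaining quadratic factors as (3p - 10)(p + 10).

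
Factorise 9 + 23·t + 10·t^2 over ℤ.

Need a pair with product 10·9 = 90 and sum 23: that's 5 and 18.
Split the middle term: 10·t^2 + 5·t + 18·t + 9 = 5·t·(2·t + 1) + 9·(2·t + 1).

(2·t + 1)·(5·t + 9)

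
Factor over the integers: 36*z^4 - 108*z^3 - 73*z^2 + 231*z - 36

Testing divisors of the constant over divisors of the leading coefficient, z = -3/2 is a root, so (2*z + 3) divides it; the quotient is 18*z^3 - 81*z^2 + 85*z - 12.
Then z = 1/6 is a root, so (6*z - 1) is a factor; dividing leaves 3*z^2 - 13*z + 12.
The remaining quadratic factors as (3*z - 4)(z - 3).

(2*z + 3)*(3*z - 4)*(6*z - 1)*(z - 3)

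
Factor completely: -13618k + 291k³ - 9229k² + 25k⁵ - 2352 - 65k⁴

By the rational root theorem, k = 8 is a root, so (k - 8) divides it; the quotient is 25k⁴ + 135k³ + 1371k² + 1739k + 294.
Then k = -6/5 is a root, so (5k + 6) divides it; the quotient is 5k³ + 21k² + 249k + 49.
Next, k = -1/5 is a root, so (5k + 1) divides it; the quotient is k² + 4k + 49.
The quadratic k² + 4k + 49 has discriminant -180 < 0 and is irreducible over ℤ.

(5k + 1)(5k + 6)(k - 8)(k² + 4k + 49)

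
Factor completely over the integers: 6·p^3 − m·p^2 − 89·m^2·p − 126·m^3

Group: 2·m·(−63·m^2 − 13·m·p + 6·p^2) + p·(−63·m^2 − 13·m·p + 6·p^2); both groups contain (−63·m^2 − 13·m·p + 6·p^2), so (2·m + p) is a factor with cofactor −63·m^2 − 13·m·p + 6·p^2.
The cofactor groups again: −63·m^2 − 13·m·p + 6·p^2 = −7·m·(9·m − 2·p) − 3·p·(9·m − 2·p); both groups contain (9·m − 2·p), giving −(7·m + 3·p)·(9·m − 2·p).

−(2·m + p)·(7·m + 3·p)·(9·m − 2·p)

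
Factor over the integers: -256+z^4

Difference of squares twice: with A = z and B = 4, A⁴ − B⁴ = (A² − B²)(A² + B²), and A² − B² factors again.

(z+4)(z-4)(z^2+16)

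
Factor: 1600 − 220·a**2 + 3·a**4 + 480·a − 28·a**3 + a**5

Trying the rational-root candidates, a = 4 is a root, so (a − 4) divides it; the quotient is a**4 + 7·a**3 − 220·a − 400.
Then a = −2 is a root, so (a + 2) is a factor; dividing leaves a**3 + 5·a**2 − 10·a − 200.
Continuing, a = 5 is a root, giving the factor (a − 5) and quotient a**2 + 10·a + 40.
The quadratic a**2 + 10·a + 40 has discriminant −60 < 0 and is irreducible over ℤ.

(a + 2)·(a − 4)·(a − 5)·(a**2 + 10·a + 40)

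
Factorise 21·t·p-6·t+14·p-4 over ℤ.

(3·t+2)·(7·p-2)

Group as (21·t·p-6·t) + (14·p-4) = 3·t·(7·p-2) + 2·(7·p-2).
Both groups share the factor (7·p-2).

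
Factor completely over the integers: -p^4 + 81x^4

(3x - p)(3x + p)(9x^2 + p^2)

Difference of squares twice: with A = 3x and B = p, A⁴ − B⁴ = (A² − B²)(A² + B²), and A² − B² factors again.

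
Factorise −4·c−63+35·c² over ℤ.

(5·c−7)·(7·c+9)

Need a pair with product 35·(−63) = −2205 and sum −4: that's −49 and 45.
Split the middle term: 35·c²−49·c + 45·c−63 = 7·c·(5·c−7) + 9·(5·c−7).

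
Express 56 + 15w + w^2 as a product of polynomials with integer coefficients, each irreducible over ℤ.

(w + 7)(w + 8)

Two integers with product 56 and sum 15 are 7 and 8.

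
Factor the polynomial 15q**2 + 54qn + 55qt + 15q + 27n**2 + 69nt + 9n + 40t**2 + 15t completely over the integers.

(5q + 3n + 5t)(3q + 9n + 8t + 3)

Group: 5q(3q + 9n + 8t + 3) + (3n + 5t)(3q + 9n + 8t + 3); both groups contain (3q + 9n + 8t + 3).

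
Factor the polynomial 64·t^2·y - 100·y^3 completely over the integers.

Every term has a factor of 4·y. Then 16·t^2 - 25·y^2 = (4·t)² − (5·y)².

4·y·(4·t + 5·y)·(4·t - 5·y)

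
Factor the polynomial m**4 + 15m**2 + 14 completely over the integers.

(m**2 + 1)(m**2 + 14)

Substitute u = m**2 to get a quadratic in u, then factor.
m**2 + 14 is irreducible over ℤ (always positive, so no real roots).
m**2 + 1 is irreducible over ℤ (sum of squares).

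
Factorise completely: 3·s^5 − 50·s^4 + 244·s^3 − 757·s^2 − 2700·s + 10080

Among the possible rational roots, s = −3 is a root, so (s + 3) is a factor; dividing leaves 3·s^4 − 59·s^3 + 421·s^2 − 2020·s + 3360.
Then s = 12 is a root, giving the factor (s − 12) and quotient 3·s^3 − 23·s^2 + 145·s − 280.
Then s = 8/3 is a root, giving the factor (3·s − 8) and quotient s^2 − 5·s + 35.
The quadratic s^2 − 5·s + 35 has discriminant −115 < 0 and is irreducible over ℤ.

(3·s − 8)·(s + 3)·(s − 12)·(s^2 − 5·s + 35)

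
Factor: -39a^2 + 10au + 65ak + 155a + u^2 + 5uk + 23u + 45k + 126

-(13a + u + 9)(3a - u - 5k - 14)

Group: -3a(13a + u + 9) + (u + 5k + 14)(13a + u + 9); both groups contain (13a + u + 9).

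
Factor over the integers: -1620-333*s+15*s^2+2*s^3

(2*s+9)*(s+15)*(s-12)

Among the possible rational roots, s = 12 is a root, so (s-12) is a factor; dividing leaves 2*s^2+39*s+135.
The remaining quadratic factors as (2*s+9)(s+15).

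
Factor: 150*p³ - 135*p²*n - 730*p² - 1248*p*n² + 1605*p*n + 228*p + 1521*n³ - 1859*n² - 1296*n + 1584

Group: 5*p*(30*p² + 51*p*n - 74*p - 117*n² + 251*n - 132) + (-13*n - 12)*(30*p² + 51*p*n - 74*p - 117*n² + 251*n - 132); both groups contain (30*p² + 51*p*n - 74*p - 117*n² + 251*n - 132), so (5*p - 13*n - 12) is a factor with cofactor 30*p² + 51*p*n - 74*p - 117*n² + 251*n - 132.
The cofactor groups again: 30*p² + 51*p*n - 74*p - 117*n² + 251*n - 132 = 3*p*(10*p - 13*n + 12) + (9*n - 11)*(10*p - 13*n + 12); both groups contain (10*p - 13*n + 12), giving (3*p + 9*n - 11)*(10*p - 13*n + 12).

(10*p - 13*n + 12)*(5*p - 13*n - 12)*(3*p + 9*n - 11)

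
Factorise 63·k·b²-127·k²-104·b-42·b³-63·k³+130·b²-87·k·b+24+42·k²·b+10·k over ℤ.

-(9·k-6·b+4)·(k-b+2)·(7·k+7·b-3)

Group: 9·k·(-7·k²-11·k+7·b²-17·b+6) + (-6·b+4)·(-7·k²-11·k+7·b²-17·b+6); both groups contain (-7·k²-11·k+7·b²-17·b+6), so (9·k-6·b+4) is a factor with cofactor -7·k²-11·k+7·b²-17·b+6.
The cofactor groups again: -7·k²-11·k+7·b²-17·b+6 = -k·(7·k+7·b-3) + (b-2)·(7·k+7·b-3); both groups contain (7·k+7·b-3), giving -(k-b+2)·(7·k+7·b-3).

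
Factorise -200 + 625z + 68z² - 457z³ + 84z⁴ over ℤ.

Among the possible rational roots, z = -8/7 is a root, so (7z + 8) is a factor; dividing leaves 12z³ - 79z² + 100z - 25.
Continuing, z = 1/3 is a root, so (3z - 1) divides it; the quotient is 4z² - 25z + 25.
The remaining quadratic factors as (z - 5)(4z - 5).

(3z - 1)(4z - 5)(7z + 8)(z - 5)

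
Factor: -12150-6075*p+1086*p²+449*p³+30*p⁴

(2*p+15)*(3*p-10)*(5*p+9)*(p+9)

Among the possible rational roots, p = -15/2 is a root, giving the factor (2*p+15) and quotient 15*p³+112*p²-297*p-810.
Continuing, p = -9/5 is a root, so (5*p+9) divides it; the quotient is 3*p²+17*p-90.
The remaining quadratic factors as (p+9)(3*p-10).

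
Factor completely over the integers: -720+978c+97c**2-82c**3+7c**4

(7c-5)(c+3)(c-6)(c-8)

By the rational root theorem, c = -3 is a root, so (c+3) is a factor; dividing leaves 7c**3-103c**2+406c-240.
Continuing, c = 6 is a root, so (c-6) is a factor; dividing leaves 7c**2-61c+40.
The remaining quadratic factors as (7c-5)(c-8).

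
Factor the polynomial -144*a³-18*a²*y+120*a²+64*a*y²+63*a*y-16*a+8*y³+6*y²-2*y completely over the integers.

Group: 3*a*(-48*a²-38*a*y+8*a-4*y²+y) + (-2*y-2)*(-48*a²-38*a*y+8*a-4*y²+y); both groups contain (-48*a²-38*a*y+8*a-4*y²+y), so (3*a-2*y-2) is a factor with cofactor -48*a²-38*a*y+8*a-4*y²+y.
The cofactor groups again: -48*a²-38*a*y+8*a-4*y²+y = -6*a*(8*a+y) + (-4*y+1)*(8*a+y); both groups contain (8*a+y), giving -(6*a+4*y-1)*(8*a+y).

-(3*a-2*y-2)*(6*a+4*y-1)*(8*a+y)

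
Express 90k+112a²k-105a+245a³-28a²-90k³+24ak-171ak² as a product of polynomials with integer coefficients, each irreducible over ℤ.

(5a+3k+3)(7a+5k-5)(7a-6k)

Group: 7a(35a²-9ak+21a-18k²-18k) + (5k-5)(35a²-9ak+21a-18k²-18k); both groups contain (35a²-9ak+21a-18k²-18k), so (7a+5k-5) is a factor with cofactor 35a²-9ak+21a-18k²-18k.
The cofactor groups again: 35a²-9ak+21a-18k²-18k = 7a(5a+3k+3) - 6k(5a+3k+3); both groups contain (5a+3k+3), giving (7a-6k)(5a+3k+3).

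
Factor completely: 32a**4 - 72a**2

Every term has a factor of 8a**2. Then 4a**2 - 9 = (2a)² − (3)².

8a**2(2a + 3)(2a - 3)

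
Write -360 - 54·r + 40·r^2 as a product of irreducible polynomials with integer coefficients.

2·(4·r - 15)·(5·r + 12)

Pull out the common factor 2, then factor the remaining trinomial.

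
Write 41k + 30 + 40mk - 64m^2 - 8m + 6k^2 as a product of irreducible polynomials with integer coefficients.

-(8m - 6k - 5)(8m + k + 6)

Group: -8m(8m - 6k - 5) + (-k - 6)(8m - 6k - 5); both groups contain (8m - 6k - 5).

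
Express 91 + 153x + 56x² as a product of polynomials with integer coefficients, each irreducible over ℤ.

Need a pair with product 56·91 = 5096 and sum 153: that's 49 and 104.
Split the middle term: 56x² + 49x + 104x + 91 = 7x(8x + 7) + 13(8x + 7).

(7x + 13)(8x + 7)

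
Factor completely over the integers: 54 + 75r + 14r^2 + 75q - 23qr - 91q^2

-(13q + 7r + 6)(7q - 2r - 9)

Group: -13q(7q - 2r - 9) + (-7r - 6)(7q - 2r - 9); both groups contain (7q - 2r - 9).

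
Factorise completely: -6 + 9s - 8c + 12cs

Group as (12cs - 8c) + (9s - 6) = 4c(3s - 2) + 3(3s - 2).
Both groups share the factor (3s - 2).

(3s - 2)(4c + 3)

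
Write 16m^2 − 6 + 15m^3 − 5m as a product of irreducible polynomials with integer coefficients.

(3m + 2)(5m − 3)(m + 1)

Among the possible rational roots, m = 3/5 is a root, so (5m − 3) is a factor; dividing leaves 3m^2 + 5m + 2.
The remaining quadratic factors as (m + 1)(3m + 2).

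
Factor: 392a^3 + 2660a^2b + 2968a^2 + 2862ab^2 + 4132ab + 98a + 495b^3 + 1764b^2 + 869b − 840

Group: 14a(28a^2 + 184ab + 196a + 165b^2 + 148b − 105) + (3b + 8)(28a^2 + 184ab + 196a + 165b^2 + 148b − 105); both groups contain (28a^2 + 184ab + 196a + 165b^2 + 148b − 105), so (14a + 3b + 8) is a factor with cofactor 28a^2 + 184ab + 196a + 165b^2 + 148b − 105.
The cofactor groups again: 28a^2 + 184ab + 196a + 165b^2 + 148b − 105 = 2a(14a + 15b − 7) + (11b + 15)(14a + 15b − 7); both groups contain (14a + 15b − 7), giving (2a + 11b + 15)(14a + 15b − 7).

(14a + 15b − 7)(14a + 3b + 8)(2a + 11b + 15)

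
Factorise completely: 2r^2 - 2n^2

Factor out 2, leaving r^2 - n^2, which is a difference of two squares.

2(r - n)(r + n)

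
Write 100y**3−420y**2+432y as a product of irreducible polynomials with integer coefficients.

Pull out the common factor 4y, then factor the remaining trinomial.

4y(5y−12)(5y−9)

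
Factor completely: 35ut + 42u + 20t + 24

Group as (35ut + 42u) + (20t + 24) = 7u(5t + 6) + 4(5t + 6).
Both groups share the factor (5t + 6).

(5t + 6)(7u + 4)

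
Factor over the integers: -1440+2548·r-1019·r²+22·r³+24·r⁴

(4·r-9)·(6·r-5)·(r+8)·(r-4)

By the rational root theorem, r = 4 is a root, giving the factor (r-4) and quotient 24·r³+118·r²-547·r+360.
Continuing, r = -8 is a root, giving the factor (r+8) and quotient 24·r²-74·r+45.
The remaining quadratic factors as (6·r-5)(4·r-9).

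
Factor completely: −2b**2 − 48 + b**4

Substitute u = b**2 to get a quadratic in u, then factor.
b**2 − 8 is irreducible over ℤ (8 is not a perfect square).
b**2 + 6 is irreducible over ℤ (always positive, so no real roots).

(b**2 + 6)(b**2 − 8)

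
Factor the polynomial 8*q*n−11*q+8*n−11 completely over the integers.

(8*n−11)*(q+1)

Group as (8*q*n−11*q) + (8*n−11) = q*(8*n−11) + (8*n−11).
Both groups share the factor (8*n−11).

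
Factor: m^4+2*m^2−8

Substitute u = m^2 to get a quadratic in u, then factor.
m^2+4 is irreducible over ℤ (sum of squares).
m^2−2 is irreducible over ℤ (2 is not a perfect square).

(m^2+4)*(m^2−2)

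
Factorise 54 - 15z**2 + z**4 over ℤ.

Substitute u = z**2 to get a quadratic in u, then factor.
z**2 - 9 is a difference of squares.
z**2 - 6 is irreducible over ℤ (6 is not a perfect square).

(z + 3)(z - 3)(z**2 - 6)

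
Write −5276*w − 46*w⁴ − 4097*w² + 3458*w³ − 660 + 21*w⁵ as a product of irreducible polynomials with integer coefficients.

Testing divisors of the constant over divisors of the leading coefficient, w = −1/7 is a root, giving the factor (7*w + 1) and quotient 3*w⁴ − 7*w³ + 495*w² − 656*w − 660.
Continuing, w = −2/3 is a root, so (3*w + 2) is a factor; dividing leaves w³ − 3*w² + 167*w − 330.
Then w = 2 is a root, so (w − 2) is a factor; dividing leaves w² − w + 165.
The quadratic w² − w + 165 has discriminant −659 < 0 and is irreducible over ℤ.

(3*w + 2)*(7*w + 1)*(w − 2)*(w² − w + 165)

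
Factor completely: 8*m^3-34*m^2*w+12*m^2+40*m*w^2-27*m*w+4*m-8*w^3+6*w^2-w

(2*m-4*w+1)*(4*m-w)*(m-2*w+1)

Group: 2*m*(4*m^2-9*m*w+4*m+2*w^2-w) + (-4*w+1)*(4*m^2-9*m*w+4*m+2*w^2-w); both groups contain (4*m^2-9*m*w+4*m+2*w^2-w), so (2*m-4*w+1) is a factor with cofactor 4*m^2-9*m*w+4*m+2*w^2-w.
The cofactor groups again: 4*m^2-9*m*w+4*m+2*w^2-w = 4*m*(m-2*w+1) - w*(m-2*w+1); both groups contain (m-2*w+1), giving (4*m-w)*(m-2*w+1).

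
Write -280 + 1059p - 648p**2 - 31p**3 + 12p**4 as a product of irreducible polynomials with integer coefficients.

By the rational root theorem, p = 1/3 is a root, so (3p - 1) is a factor; dividing leaves 4p**3 - 9p**2 - 219p + 280.
Then p = -7 is a root, so (p + 7) is a factor; dividing leaves 4p**2 - 37p + 40.
The remaining quadratic factors as (p - 8)(4p - 5).

(3p - 1)(4p - 5)(p + 7)(p - 8)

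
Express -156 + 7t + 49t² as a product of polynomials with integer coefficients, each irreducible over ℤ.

(7t + 13)(7t - 12)

Need a pair with product 49·(-156) = -7644 and sum 7: that's -84 and 91.
Split the middle term: 49t² - 84t + 91t - 156 = 7t(7t - 12) + 13(7t - 12).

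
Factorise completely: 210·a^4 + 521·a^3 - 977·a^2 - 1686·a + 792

(5·a - 2)·(6·a - 11)·(7·a + 12)·(a + 3)

Testing divisors of the constant over divisors of the leading coefficient, a = -3 is a root, giving the factor (a + 3) and quotient 210·a^3 - 109·a^2 - 650·a + 264.
Continuing, a = -12/7 is a root, so (7·a + 12) is a factor; dividing leaves 30·a^2 - 67·a + 22.
The remaining quadratic factors as (5·a - 2)(6·a - 11).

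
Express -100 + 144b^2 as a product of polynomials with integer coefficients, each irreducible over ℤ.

4(6b + 5)(6b - 5)

Pull out the common factor 4; 36b^2 - 25 is a difference of squares.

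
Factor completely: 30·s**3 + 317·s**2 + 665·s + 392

(5·s + 7)·(6·s + 7)·(s + 8)

Trying the rational-root candidates, s = −8 is a root, giving the factor (s + 8) and quotient 30·s**2 + 77·s + 49.
The remaining quadratic factors as (6·s + 7)(5·s + 7).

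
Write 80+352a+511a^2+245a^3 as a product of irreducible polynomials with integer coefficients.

Among the possible rational roots, a = −5/7 is a root, so (7a+5) is a factor; dividing leaves 35a^2+48a+16.
The remaining quadratic factors as (5a+4)(7a+4).

(5a+4)(7a+4)(7a+5)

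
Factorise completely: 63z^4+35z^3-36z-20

(9z+5)(7z^3-4)

Group as (63z^4-36z) + (35z^3-20) = 9z(7z^3-4) + 5(7z^3-4).
Both groups share the factor (7z^3-4).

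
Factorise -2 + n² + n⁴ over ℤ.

Substitute u = n² to get a quadratic in u, then factor.
n² + 2 is irreducible over ℤ (always positive, so no real roots).
n² - 1 is a difference of squares.

(n + 1)(n - 1)(n² + 2)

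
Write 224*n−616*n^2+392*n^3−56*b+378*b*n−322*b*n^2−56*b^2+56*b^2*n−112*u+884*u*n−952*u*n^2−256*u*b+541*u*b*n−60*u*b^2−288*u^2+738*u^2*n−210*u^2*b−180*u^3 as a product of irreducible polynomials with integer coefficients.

−(15*u−14*n+14)*(6*u+4*b−7*n+4)*(2*u+b−4*n)

Group: 6*u*(−30*u^2−15*u*b+88*u*n−28*u+14*b*n−14*b−56*n^2+56*n) + (4*b−7*n+4)*(−30*u^2−15*u*b+88*u*n−28*u+14*b*n−14*b−56*n^2+56*n); both groups contain (−30*u^2−15*u*b+88*u*n−28*u+14*b*n−14*b−56*n^2+56*n), so (6*u+4*b−7*n+4) is a factor with cofactor −30*u^2−15*u*b+88*u*n−28*u+14*b*n−14*b−56*n^2+56*n.
The cofactor groups again: −30*u^2−15*u*b+88*u*n−28*u+14*b*n−14*b−56*n^2+56*n = −15*u*(2*u+b−4*n) + (14*n−14)*(2*u+b−4*n); both groups contain (2*u+b−4*n), giving −(15*u−14*n+14)*(2*u+b−4*n).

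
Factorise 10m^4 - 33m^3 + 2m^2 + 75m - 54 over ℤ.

(2m + 3)(5m - 9)(m - 1)(m - 2)

Trying the rational-root candidates, m = 9/5 is a root, giving the factor (5m - 9) and quotient 2m^3 - 3m^2 - 5m + 6.
Next, m = 2 is a root, so (m - 2) divides it; the quotient is 2m^2 + m - 3.
The remaining quadratic factors as (2m + 3)(m - 1).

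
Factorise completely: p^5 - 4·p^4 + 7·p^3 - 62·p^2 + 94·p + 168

Testing divisors of the constant over divisors of the leading coefficient, p = 3 is a root, giving the factor (p - 3) and quotient p^4 - p^3 + 4·p^2 - 50·p - 56.
Continuing, p = -1 is a root, so (p + 1) divides it; the quotient is p^3 - 2·p^2 + 6·p - 56.
Continuing, p = 4 is a root, so (p - 4) is a factor; dividing leaves p^2 + 2·p + 14.
The quadratic p^2 + 2·p + 14 has discriminant -52 < 0 and is irreducible over ℤ.

(p + 1)·(p - 3)·(p - 4)·(p^2 + 2·p + 14)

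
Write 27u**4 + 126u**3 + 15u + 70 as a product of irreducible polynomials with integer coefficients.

(3u + 14)(9u**3 + 5)

Group as (27u**4 + 15u) + (126u**3 + 70) = 3u(9u**3 + 5) + 14(9u**3 + 5).
Both groups share the factor (9u**3 + 5).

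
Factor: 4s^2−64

4(s+4)(s−4)

Every term has a factor of 4. Then s^2−16 = (s)² − (4)².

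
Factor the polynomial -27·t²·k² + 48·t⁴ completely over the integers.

3·t²·(4·t - 3·k)·(4·t + 3·k)

Pull out the common factor 3·t²; 16·t² - 9·k² is a difference of squares.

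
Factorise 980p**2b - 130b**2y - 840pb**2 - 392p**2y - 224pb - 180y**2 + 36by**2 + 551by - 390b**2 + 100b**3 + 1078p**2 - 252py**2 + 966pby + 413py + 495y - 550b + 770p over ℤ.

(14p - 10b + 9y)(7p - b + 5)(10b - 4y + 11)

Group: 7p(140pb - 56py + 154p - 100b**2 + 130by - 110b - 36y**2 + 99y) + (-b + 5)(140pb - 56py + 154p - 100b**2 + 130by - 110b - 36y**2 + 99y); both groups contain (140pb - 56py + 154p - 100b**2 + 130by - 110b - 36y**2 + 99y), so (7p - b + 5) is a factor with cofactor 140pb - 56py + 154p - 100b**2 + 130by - 110b - 36y**2 + 99y.
The cofactor groups again: 140pb - 56py + 154p - 100b**2 + 130by - 110b - 36y**2 + 99y = 14p(10b - 4y + 11) + (-10b + 9y)(10b - 4y + 11); both groups contain (10b - 4y + 11), giving (14p - 10b + 9y)(10b - 4y + 11).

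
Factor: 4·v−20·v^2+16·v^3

4·v·(4·v−1)·(v−1)

Pull out the common factor 4·v, then factor the remaining trinomial.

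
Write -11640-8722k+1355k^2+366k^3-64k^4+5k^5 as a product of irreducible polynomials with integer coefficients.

Among the possible rational roots, k = -4 is a root, giving the factor (k+4) and quotient 5k^4-84k^3+702k^2-1453k-2910.
Continuing, k = 5 is a root, giving the factor (k-5) and quotient 5k^3-59k^2+407k+582.
Continuing, k = -6/5 is a root, giving the factor (5k+6) and quotient k^2-13k+97.
The quadratic k^2-13k+97 has discriminant -219 < 0 and is irreducible over ℤ.

(5k+6)(k+4)(k-5)(k^2-13k+97)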